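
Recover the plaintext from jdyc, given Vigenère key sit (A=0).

Repeat the key across the ciphertext: sits
j(9)−s(18): -9≡17 → r
d(3)−i(8): -5≡21 → v
y(24)−t(19): 5 → f
c(2)−s(18): -16≡10 → k

rvfk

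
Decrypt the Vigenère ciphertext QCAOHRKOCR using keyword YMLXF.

Repeat the key across the ciphertext: YMLXFYMLXF
Q(16)−Y(24): -8≡18 → S
C(2)−M(12): -10≡16 → Q
A(0)−L(11): -11≡15 → P
O(14)−X(23): -9≡17 → R
H(7)−F(5): 2 → C
R(17)−Y(24): -7≡19 → T
K(10)−M(12): -2≡24 → Y
O(14)−L(11): 3 → D
C(2)−X(23): -21≡5 → F
R(17)−F(5): 12 → M

SQPRCTYDFM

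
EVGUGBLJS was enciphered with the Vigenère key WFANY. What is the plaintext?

IQGHIFGJF

Repeat the key across the ciphertext: WFANYWFAN
E(4)−W(22): -18≡8 → I
V(21)−F(5): 16 → Q
G(6)−A(0): 6 → G
U(20)−N(13): 7 → H
G(6)−Y(24): -18≡8 → I
B(1)−W(22): -21≡5 → F
L(11)−F(5): 6 → G
J(9)−A(0): 9 → J
S(18)−N(13): 5 → F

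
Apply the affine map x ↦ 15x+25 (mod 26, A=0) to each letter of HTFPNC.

H(7): 15·7+25=130≡0 → A
T(19): 15·19+25=310≡24 → Y
F(5): 15·5+25=100≡22 → W
P(15): 15·15+25=250≡16 → Q
N(13): 15·13+25=220≡12 → M
C(2): 15·2+25=55≡3 → D

AYWQMD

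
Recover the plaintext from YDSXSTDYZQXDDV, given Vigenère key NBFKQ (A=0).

Repeat the key across the ciphertext: NBFKQNBFKQNBFK
Y(24)−N(13): 11 → L
D(3)−B(1): 2 → C
S(18)−F(5): 13 → N
X(23)−K(10): 13 → N
S(18)−Q(16): 2 → C
T(19)−N(13): 6 → G
D(3)−B(1): 2 → C
Y(24)−F(5): 19 → T
Z(25)−K(10): 15 → P
Q(16)−Q(16): 0 → A
X(23)−N(13): 10 → K
D(3)−B(1): 2 → C
D(3)−F(5): -2≡24 → Y
V(21)−K(10): 11 → L

LCNNCGCTPAKCYL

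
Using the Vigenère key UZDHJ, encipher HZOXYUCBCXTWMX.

BYREHOBEJGNVPE

Repeat the key across the message: UZDHJUZDHJUZDH
H(7)+U(20): 27≡1 → B
Z(25)+Z(25): 50≡24 → Y
O(14)+D(3): 17 → R
X(23)+H(7): 30≡4 → E
Y(24)+J(9): 33≡7 → H
U(20)+U(20): 40≡14 → O
C(2)+Z(25): 27≡1 → B
B(1)+D(3): 4 → E
C(2)+H(7): 9 → J
X(23)+J(9): 32≡6 → G
T(19)+U(20): 39≡13 → N
W(22)+Z(25): 47≡21 → V
M(12)+D(3): 15 → P
X(23)+H(7): 30≡4 → E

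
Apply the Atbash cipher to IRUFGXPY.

RIFUTCKB

I(8) → R(17)
R(17) → I(8)
U(20) → F(5)
F(5) → U(20)
G(6) → T(19)
X(23) → C(2)
P(15) → K(10)
Y(24) → B(1)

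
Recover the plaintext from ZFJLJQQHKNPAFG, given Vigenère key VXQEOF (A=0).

EITHVLVKUJBVKJ

Repeat the key across the ciphertext: VXQEOFVXQEOFVX
Z(25)−V(21): 4 → E
F(5)−X(23): -18≡8 → I
J(9)−Q(16): -7≡19 → T
L(11)−E(4): 7 → H
J(9)−O(14): -5≡21 → V
Q(16)−F(5): 11 → L
Q(16)−V(21): -5≡21 → V
H(7)−X(23): -16≡10 → K
K(10)−Q(16): -6≡20 → U
N(13)−E(4): 9 → J
P(15)−O(14): 1 → B
A(0)−F(5): -5≡21 → V
F(5)−V(21): -16≡10 → K
G(6)−X(23): -17≡9 → J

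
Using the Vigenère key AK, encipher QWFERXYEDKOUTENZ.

Repeat the key across the message: AKAKAKAKAKAKAKAK
Q(16)+A(0): 16 → Q
W(22)+K(10): 32≡6 → G
F(5)+A(0): 5 → F
E(4)+K(10): 14 → O
R(17)+A(0): 17 → R
X(23)+K(10): 33≡7 → H
Y(24)+A(0): 24 → Y
E(4)+K(10): 14 → O
D(3)+A(0): 3 → D
K(10)+K(10): 20 → U
O(14)+A(0): 14 → O
U(20)+K(10): 30≡4 → E
T(19)+A(0): 19 → T
E(4)+K(10): 14 → O
N(13)+A(0): 13 → N
Z(25)+K(10): 35≡9 → J

QGFORHYODUOETONJ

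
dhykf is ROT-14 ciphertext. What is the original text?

d(3): 3−14=-11≡15 → p
h(7): 7−14=-7≡19 → t
y(24): 24−14=10 → k
k(10): 10−14=-4≡22 → w
f(5): 5−14=-9≡17 → r

ptkwr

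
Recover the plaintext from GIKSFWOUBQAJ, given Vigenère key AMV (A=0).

GWPSTBOIGQOO

Repeat the key across the ciphertext: AMVAMVAMVAMV
G(6)−A(0): 6 → G
I(8)−M(12): -4≡22 → W
K(10)−V(21): -11≡15 → P
S(18)−A(0): 18 → S
F(5)−M(12): -7≡19 → T
W(22)−V(21): 1 → B
O(14)−A(0): 14 → O
U(20)−M(12): 8 → I
B(1)−V(21): -20≡6 → G
Q(16)−A(0): 16 → Q
A(0)−M(12): -12≡14 → O
J(9)−V(21): -12≡14 → O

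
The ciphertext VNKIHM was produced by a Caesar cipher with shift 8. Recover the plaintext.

NFCAZE

V(21): 21−8=13 → N
N(13): 13−8=5 → F
K(10): 10−8=2 → C
I(8): 8−8=0 → A
H(7): 7−8=-1≡25 → Z
M(12): 12−8=4 → E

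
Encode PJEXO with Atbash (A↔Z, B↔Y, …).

P(15) → K(10)
J(9) → Q(16)
E(4) → V(21)
X(23) → C(2)
O(14) → L(11)

KQVCL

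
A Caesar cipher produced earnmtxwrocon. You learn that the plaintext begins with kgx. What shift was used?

From the crib: e(4)−k(10)=-6≡20, so the shift is 20.

20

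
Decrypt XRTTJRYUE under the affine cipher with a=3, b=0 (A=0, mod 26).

ZXPPDXIYK

The inverse of 3 mod 26 is 9, since 3·9=27≡1. Apply D(y)=9·(y−0) mod 26:
X(23): 9·(23−0)=207≡25 → Z
R(17): 9·(17−0)=153≡23 → X
T(19): 9·(19−0)=171≡15 → P
T(19): 9·(19−0)=171≡15 → P
J(9): 9·(9−0)=81≡3 → D
R(17): 9·(17−0)=153≡23 → X
Y(24): 9·(24−0)=216≡8 → I
U(20): 9·(20−0)=180≡24 → Y
E(4): 9·(4−0)=36≡10 → K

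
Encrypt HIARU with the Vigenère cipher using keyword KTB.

RBBBN

Repeat the key across the message: KTBKT
H(7)+K(10): 17 → R
I(8)+T(19): 27≡1 → B
A(0)+B(1): 1 → B
R(17)+K(10): 27≡1 → B
U(20)+T(19): 39≡13 → N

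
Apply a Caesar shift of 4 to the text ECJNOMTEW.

E(4): 4+4=8 → I
C(2): 2+4=6 → G
J(9): 9+4=13 → N
N(13): 13+4=17 → R
O(14): 14+4=18 → S
M(12): 12+4=16 → Q
T(19): 19+4=23 → X
E(4): 4+4=8 → I
W(22): 22+4=26≡0 → A

IGNRSQXIA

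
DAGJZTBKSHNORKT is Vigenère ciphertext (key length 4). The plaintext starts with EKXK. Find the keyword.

Subtract each crib letter from the matching ciphertext letter (mod 26):
D(3)−E(4)=-1≡25 → Z
A(0)−K(10)=-10≡16 → Q
G(6)−X(23)=-17≡9 → J
J(9)−K(10)=-1≡25 → Z

ZQJZ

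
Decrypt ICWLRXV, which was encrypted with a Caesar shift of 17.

RLFUAGE

I(8): 8−17=-9≡17 → R
C(2): 2−17=-15≡11 → L
W(22): 22−17=5 → F
L(11): 11−17=-6≡20 → U
R(17): 17−17=0 → A
X(23): 23−17=6 → G
V(21): 21−17=4 → E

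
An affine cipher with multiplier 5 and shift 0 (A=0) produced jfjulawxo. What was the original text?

hbhexaupi

The inverse of 5 mod 26 is 21, since 5·21=105≡1. Apply D(y)=21·(y−0) mod 26:
j(9): 21·(9−0)=189≡7 → h
f(5): 21·(5−0)=105≡1 → b
j(9): 21·(9−0)=189≡7 → h
u(20): 21·(20−0)=420≡4 → e
l(11): 21·(11−0)=231≡23 → x
a(0): 21·(0−0)=0 → a
w(22): 21·(22−0)=462≡20 → u
x(23): 21·(23−0)=483≡15 → p
o(14): 21·(14−0)=294≡8 → i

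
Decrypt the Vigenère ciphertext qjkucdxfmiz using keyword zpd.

ruhvnayqjjk

Repeat the key across the ciphertext: zpdzpdzpdzp
q(16)−z(25): -9≡17 → r
j(9)−p(15): -6≡20 → u
k(10)−d(3): 7 → h
u(20)−z(25): -5≡21 → v
c(2)−p(15): -13≡13 → n
d(3)−d(3): 0 → a
x(23)−z(25): -2≡24 → y
f(5)−p(15): -10≡16 → q
m(12)−d(3): 9 → j
i(8)−z(25): -17≡9 → j
z(25)−p(15): 10 → k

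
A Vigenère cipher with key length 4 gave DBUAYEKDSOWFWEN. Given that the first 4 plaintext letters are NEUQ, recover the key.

Subtract each crib letter from the matching ciphertext letter (mod 26):
D(3)−N(13)=-10≡16 → Q
B(1)−E(4)=-3≡23 → X
U(20)−U(20)=0 → A
A(0)−Q(16)=-16≡10 → K

QXAK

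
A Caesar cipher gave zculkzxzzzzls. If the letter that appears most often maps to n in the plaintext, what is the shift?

12

The most frequent ciphertext letter is z (appears 6 times).
z is position 25; n is position 13.
Shift = 12.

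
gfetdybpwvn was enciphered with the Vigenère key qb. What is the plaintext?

qeosnxlogux

Repeat the key across the ciphertext: qbqbqbqbqbq
g(6)−q(16): -10≡16 → q
f(5)−b(1): 4 → e
e(4)−q(16): -12≡14 → o
t(19)−b(1): 18 → s
d(3)−q(16): -13≡13 → n
y(24)−b(1): 23 → x
b(1)−q(16): -15≡11 → l
p(15)−b(1): 14 → o
w(22)−q(16): 6 → g
v(21)−b(1): 20 → u
n(13)−q(16): -3≡23 → x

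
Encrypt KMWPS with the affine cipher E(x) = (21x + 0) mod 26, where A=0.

CSUDO

K(10): 21·10+0=210≡2 → C
M(12): 21·12+0=252≡18 → S
W(22): 21·22+0=462≡20 → U
P(15): 21·15+0=315≡3 → D
S(18): 21·18+0=378≡14 → O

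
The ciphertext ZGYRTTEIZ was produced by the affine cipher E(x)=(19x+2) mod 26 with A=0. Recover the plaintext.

TSIJFFWOT

The inverse of 19 mod 26 is 11, since 19·11=209≡1. Apply D(y)=11·(y−2) mod 26:
Z(25): 11·(25−2)=253≡19 → T
G(6): 11·(6−2)=44≡18 → S
Y(24): 11·(24−2)=242≡8 → I
R(17): 11·(17−2)=165≡9 → J
T(19): 11·(19−2)=187≡5 → F
T(19): 11·(19−2)=187≡5 → F
E(4): 11·(4−2)=22 → W
I(8): 11·(8−2)=66≡14 → O
Z(25): 11·(25−2)=253≡19 → T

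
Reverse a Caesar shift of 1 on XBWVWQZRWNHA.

X(23): 23−1=22 → W
B(1): 1−1=0 → A
W(22): 22−1=21 → V
V(21): 21−1=20 → U
W(22): 22−1=21 → V
Q(16): 16−1=15 → P
Z(25): 25−1=24 → Y
R(17): 17−1=16 → Q
W(22): 22−1=21 → V
N(13): 13−1=12 → M
H(7): 7−1=6 → G
A(0): 0−1=-1≡25 → Z

WAVUVPYQVMGZ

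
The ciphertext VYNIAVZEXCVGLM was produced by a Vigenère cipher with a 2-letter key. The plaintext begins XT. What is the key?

YF

Subtract each crib letter from the matching ciphertext letter (mod 26):
V(21)−X(23)=-2≡24 → Y
Y(24)−T(19)=5 → F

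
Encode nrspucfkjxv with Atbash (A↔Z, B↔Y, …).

n(13) → m(12)
r(17) → i(8)
s(18) → h(7)
p(15) → k(10)
u(20) → f(5)
c(2) → x(23)
f(5) → u(20)
k(10) → p(15)
j(9) → q(16)
x(23) → c(2)
v(21) → e(4)

mihkfxupqce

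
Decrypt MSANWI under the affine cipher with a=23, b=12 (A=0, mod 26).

The inverse of 23 mod 26 is 17, since 23·17=391≡1. Apply D(y)=17·(y−12) mod 26:
M(12): 17·(12−12)=0 → A
S(18): 17·(18−12)=102≡24 → Y
A(0): 17·(0−12)=-204≡4 → E
N(13): 17·(13−12)=17 → R
W(22): 17·(22−12)=170≡14 → O
I(8): 17·(8−12)=-68≡10 → K

AYEROK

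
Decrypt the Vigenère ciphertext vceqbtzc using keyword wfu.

Repeat the key across the ciphertext: wfuwfuwf
v(21)−w(22): -1≡25 → z
c(2)−f(5): -3≡23 → x
e(4)−u(20): -16≡10 → k
q(16)−w(22): -6≡20 → u
b(1)−f(5): -4≡22 → w
t(19)−u(20): -1≡25 → z
z(25)−w(22): 3 → d
c(2)−f(5): -3≡23 → x

zxkuwzdx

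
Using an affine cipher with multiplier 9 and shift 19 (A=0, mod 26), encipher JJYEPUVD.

WWBDYRAU

J(9): 9·9+19=100≡22 → W
J(9): 9·9+19=100≡22 → W
Y(24): 9·24+19=235≡1 → B
E(4): 9·4+19=55≡3 → D
P(15): 9·15+19=154≡24 → Y
U(20): 9·20+19=199≡17 → R
V(21): 9·21+19=208≡0 → A
D(3): 9·3+19=46≡20 → U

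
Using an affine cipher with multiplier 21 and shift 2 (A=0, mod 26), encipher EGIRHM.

E(4): 21·4+2=86≡8 → I
G(6): 21·6+2=128≡24 → Y
I(8): 21·8+2=170≡14 → O
R(17): 21·17+2=359≡21 → V
H(7): 21·7+2=149≡19 → T
M(12): 21·12+2=254≡20 → U

IYOVTU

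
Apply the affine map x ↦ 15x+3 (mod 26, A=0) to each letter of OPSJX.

FUNIK

O(14): 15·14+3=213≡5 → F
P(15): 15·15+3=228≡20 → U
S(18): 15·18+3=273≡13 → N
J(9): 15·9+3=138≡8 → I
X(23): 15·23+3=348≡10 → K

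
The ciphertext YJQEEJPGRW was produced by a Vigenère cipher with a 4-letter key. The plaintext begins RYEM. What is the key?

HLMS

Subtract each crib letter from the matching ciphertext letter (mod 26):
Y(24)−R(17)=7 → H
J(9)−Y(24)=-15≡11 → L
Q(16)−E(4)=12 → M
E(4)−M(12)=-8≡18 → S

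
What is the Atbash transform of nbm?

myn

n(13) → m(12)
b(1) → y(24)
m(12) → n(13)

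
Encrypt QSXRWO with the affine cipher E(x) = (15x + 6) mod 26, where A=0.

MQNBYI

Q(16): 15·16+6=246≡12 → M
S(18): 15·18+6=276≡16 → Q
X(23): 15·23+6=351≡13 → N
R(17): 15·17+6=261≡1 → B
W(22): 15·22+6=336≡24 → Y
O(14): 15·14+6=216≡8 → I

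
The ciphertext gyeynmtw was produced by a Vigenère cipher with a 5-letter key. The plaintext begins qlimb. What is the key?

qnwmm

Subtract each crib letter from the matching ciphertext letter (mod 26):
g(6)−q(16)=-10≡16 → q
y(24)−l(11)=13 → n
e(4)−i(8)=-4≡22 → w
y(24)−m(12)=12 → m
n(13)−b(1)=12 → m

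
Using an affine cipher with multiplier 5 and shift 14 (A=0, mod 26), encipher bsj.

tah

b(1): 5·1+14=19 → t
s(18): 5·18+14=104≡0 → a
j(9): 5·9+14=59≡7 → h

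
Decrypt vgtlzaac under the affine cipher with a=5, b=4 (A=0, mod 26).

The inverse of 5 mod 26 is 21, since 5·21=105≡1. Apply D(y)=21·(y−4) mod 26:
v(21): 21·(21−4)=357≡19 → t
g(6): 21·(6−4)=42≡16 → q
t(19): 21·(19−4)=315≡3 → d
l(11): 21·(11−4)=147≡17 → r
z(25): 21·(25−4)=441≡25 → z
a(0): 21·(0−4)=-84≡20 → u
a(0): 21·(0−4)=-84≡20 → u
c(2): 21·(2−4)=-42≡10 → k

tqdrzuuk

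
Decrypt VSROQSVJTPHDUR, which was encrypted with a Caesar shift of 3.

SPOLNPSGQMEARO

V(21): 21−3=18 → S
S(18): 18−3=15 → P
R(17): 17−3=14 → O
O(14): 14−3=11 → L
Q(16): 16−3=13 → N
S(18): 18−3=15 → P
V(21): 21−3=18 → S
J(9): 9−3=6 → G
T(19): 19−3=16 → Q
P(15): 15−3=12 → M
H(7): 7−3=4 → E
D(3): 3−3=0 → A
U(20): 20−3=17 → R
R(17): 17−3=14 → O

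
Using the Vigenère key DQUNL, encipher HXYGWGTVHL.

Repeat the key across the message: DQUNLDQUNL
H(7)+D(3): 10 → K
X(23)+Q(16): 39≡13 → N
Y(24)+U(20): 44≡18 → S
G(6)+N(13): 19 → T
W(22)+L(11): 33≡7 → H
G(6)+D(3): 9 → J
T(19)+Q(16): 35≡9 → J
V(21)+U(20): 41≡15 → P
H(7)+N(13): 20 → U
L(11)+L(11): 22 → W

KNSTHJJPUW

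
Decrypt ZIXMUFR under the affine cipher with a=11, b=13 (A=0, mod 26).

UJIHDEY

The inverse of 11 mod 26 is 19, since 11·19=209≡1. Apply D(y)=19·(y−13) mod 26:
Z(25): 19·(25−13)=228≡20 → U
I(8): 19·(8−13)=-95≡9 → J
X(23): 19·(23−13)=190≡8 → I
M(12): 19·(12−13)=-19≡7 → H
U(20): 19·(20−13)=133≡3 → D
F(5): 19·(5−13)=-152≡4 → E
R(17): 19·(17−13)=76≡24 → Y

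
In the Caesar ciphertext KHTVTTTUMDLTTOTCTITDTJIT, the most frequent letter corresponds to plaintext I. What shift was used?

The most frequent ciphertext letter is T (appears 11 times).
T is position 19; I is position 8.
Shift = 11.

11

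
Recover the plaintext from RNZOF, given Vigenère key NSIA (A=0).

EVROS

Repeat the key across the ciphertext: NSIAN
R(17)−N(13): 4 → E
N(13)−S(18): -5≡21 → V
Z(25)−I(8): 17 → R
O(14)−A(0): 14 → O
F(5)−N(13): -8≡18 → S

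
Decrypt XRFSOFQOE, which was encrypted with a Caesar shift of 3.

UOCPLCNLB

X(23): 23−3=20 → U
R(17): 17−3=14 → O
F(5): 5−3=2 → C
S(18): 18−3=15 → P
O(14): 14−3=11 → L
F(5): 5−3=2 → C
Q(16): 16−3=13 → N
O(14): 14−3=11 → L
E(4): 4−3=1 → B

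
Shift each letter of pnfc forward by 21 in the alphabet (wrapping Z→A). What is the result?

kiax

p(15): 15+21=36≡10 → k
n(13): 13+21=34≡8 → i
f(5): 5+21=26≡0 → a
c(2): 2+21=23 → x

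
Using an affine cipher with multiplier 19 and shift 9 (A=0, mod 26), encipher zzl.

qqk

z(25): 19·25+9=484≡16 → q
z(25): 19·25+9=484≡16 → q
l(11): 19·11+9=218≡10 → k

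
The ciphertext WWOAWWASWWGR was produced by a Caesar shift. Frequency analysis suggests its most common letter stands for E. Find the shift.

18

The most frequent ciphertext letter is W (appears 6 times).
W is position 22; E is position 4.
Shift = 18.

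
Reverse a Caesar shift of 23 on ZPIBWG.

Z(25): 25−23=2 → C
P(15): 15−23=-8≡18 → S
I(8): 8−23=-15≡11 → L
B(1): 1−23=-22≡4 → E
W(22): 22−23=-1≡25 → Z
G(6): 6−23=-17≡9 → J

CSLEZJ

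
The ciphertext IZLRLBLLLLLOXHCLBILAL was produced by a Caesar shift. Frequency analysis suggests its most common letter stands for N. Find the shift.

24

The most frequent ciphertext letter is L (appears 10 times).
L is position 11; N is position 13.
Shift = -2≡24.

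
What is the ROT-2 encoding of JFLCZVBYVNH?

J(9): 9+2=11 → L
F(5): 5+2=7 → H
L(11): 11+2=13 → N
C(2): 2+2=4 → E
Z(25): 25+2=27≡1 → B
V(21): 21+2=23 → X
B(1): 1+2=3 → D
Y(24): 24+2=26≡0 → A
V(21): 21+2=23 → X
N(13): 13+2=15 → P
H(7): 7+2=9 → J

LHNEBXDAXPJ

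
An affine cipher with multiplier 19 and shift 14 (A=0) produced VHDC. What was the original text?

ZBJY

The inverse of 19 mod 26 is 11, since 19·11=209≡1. Apply D(y)=11·(y−14) mod 26:
V(21): 11·(21−14)=77≡25 → Z
H(7): 11·(7−14)=-77≡1 → B
D(3): 11·(3−14)=-121≡9 → J
C(2): 11·(2−14)=-132≡24 → Y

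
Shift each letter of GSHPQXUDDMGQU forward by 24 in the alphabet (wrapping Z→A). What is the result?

G(6): 6+24=30≡4 → E
S(18): 18+24=42≡16 → Q
H(7): 7+24=31≡5 → F
P(15): 15+24=39≡13 → N
Q(16): 16+24=40≡14 → O
X(23): 23+24=47≡21 → V
U(20): 20+24=44≡18 → S
D(3): 3+24=27≡1 → B
D(3): 3+24=27≡1 → B
M(12): 12+24=36≡10 → K
G(6): 6+24=30≡4 → E
Q(16): 16+24=40≡14 → O
U(20): 20+24=44≡18 → S

EQFNOVSBBKEOS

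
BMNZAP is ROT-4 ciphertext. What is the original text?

B(1): 1−4=-3≡23 → X
M(12): 12−4=8 → I
N(13): 13−4=9 → J
Z(25): 25−4=21 → V
A(0): 0−4=-4≡22 → W
P(15): 15−4=11 → L

XIJVWL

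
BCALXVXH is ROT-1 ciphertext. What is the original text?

ABZKWUWG

B(1): 1−1=0 → A
C(2): 2−1=1 → B
A(0): 0−1=-1≡25 → Z
L(11): 11−1=10 → K
X(23): 23−1=22 → W
V(21): 21−1=20 → U
X(23): 23−1=22 → W
H(7): 7−1=6 → G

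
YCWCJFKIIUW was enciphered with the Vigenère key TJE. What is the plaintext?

Repeat the key across the ciphertext: TJETJETJETJ
Y(24)−T(19): 5 → F
C(2)−J(9): -7≡19 → T
W(22)−E(4): 18 → S
C(2)−T(19): -17≡9 → J
J(9)−J(9): 0 → A
F(5)−E(4): 1 → B
K(10)−T(19): -9≡17 → R
I(8)−J(9): -1≡25 → Z
I(8)−E(4): 4 → E
U(20)−T(19): 1 → B
W(22)−J(9): 13 → N

FTSJABRZEBN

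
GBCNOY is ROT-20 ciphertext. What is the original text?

MHITUE

G(6): 6−20=-14≡12 → M
B(1): 1−20=-19≡7 → H
C(2): 2−20=-18≡8 → I
N(13): 13−20=-7≡19 → T
O(14): 14−20=-6≡20 → U
Y(24): 24−20=4 → E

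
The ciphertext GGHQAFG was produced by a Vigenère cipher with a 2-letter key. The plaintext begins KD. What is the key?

WD

Subtract each crib letter from the matching ciphertext letter (mod 26):
G(6)−K(10)=-4≡22 → W
G(6)−D(3)=3 → D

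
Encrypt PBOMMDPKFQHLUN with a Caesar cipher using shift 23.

P(15): 15+23=38≡12 → M
B(1): 1+23=24 → Y
O(14): 14+23=37≡11 → L
M(12): 12+23=35≡9 → J
M(12): 12+23=35≡9 → J
D(3): 3+23=26≡0 → A
P(15): 15+23=38≡12 → M
K(10): 10+23=33≡7 → H
F(5): 5+23=28≡2 → C
Q(16): 16+23=39≡13 → N
H(7): 7+23=30≡4 → E
L(11): 11+23=34≡8 → I
U(20): 20+23=43≡17 → R
N(13): 13+23=36≡10 → K

MYLJJAMHCNEIRK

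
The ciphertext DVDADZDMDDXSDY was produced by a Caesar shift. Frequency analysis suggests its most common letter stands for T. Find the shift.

10

The most frequent ciphertext letter is D (appears 7 times).
D is position 3; T is position 19.
Shift = -16≡10.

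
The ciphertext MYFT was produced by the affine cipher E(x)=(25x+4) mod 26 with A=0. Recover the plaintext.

The inverse of 25 mod 26 is 25, since 25·25=625≡1. Apply D(y)=25·(y−4) mod 26:
M(12): 25·(12−4)=200≡18 → S
Y(24): 25·(24−4)=500≡6 → G
F(5): 25·(5−4)=25 → Z
T(19): 25·(19−4)=375≡11 → L

SGZL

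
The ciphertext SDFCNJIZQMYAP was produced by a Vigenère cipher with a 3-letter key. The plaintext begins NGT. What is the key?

FXM

Subtract each crib letter from the matching ciphertext letter (mod 26):
S(18)−N(13)=5 → F
D(3)−G(6)=-3≡23 → X
F(5)−T(19)=-14≡12 → M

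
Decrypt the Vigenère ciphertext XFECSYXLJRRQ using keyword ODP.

Repeat the key across the ciphertext: ODPODPODPODP
X(23)−O(14): 9 → J
F(5)−D(3): 2 → C
E(4)−P(15): -11≡15 → P
C(2)−O(14): -12≡14 → O
S(18)−D(3): 15 → P
Y(24)−P(15): 9 → J
X(23)−O(14): 9 → J
L(11)−D(3): 8 → I
J(9)−P(15): -6≡20 → U
R(17)−O(14): 3 → D
R(17)−D(3): 14 → O
Q(16)−P(15): 1 → B

JCPOPJJIUDOB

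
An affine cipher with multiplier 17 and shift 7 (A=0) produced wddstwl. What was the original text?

hmmtqho

The inverse of 17 mod 26 is 23, since 17·23=391≡1. Apply D(y)=23·(y−7) mod 26:
w(22): 23·(22−7)=345≡7 → h
d(3): 23·(3−7)=-92≡12 → m
d(3): 23·(3−7)=-92≡12 → m
s(18): 23·(18−7)=253≡19 → t
t(19): 23·(19−7)=276≡16 → q
w(22): 23·(22−7)=345≡7 → h
l(11): 23·(11−7)=92≡14 → o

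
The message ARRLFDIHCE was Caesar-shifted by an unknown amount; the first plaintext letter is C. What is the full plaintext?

CTTNHFKJEG

From the crib: A(0)−C(2)=-2≡24, so the shift is 24.
Subtract 24 from each ciphertext letter:
A(0): 0−24=-24≡2 → C
R(17): 17−24=-7≡19 → T
R(17): 17−24=-7≡19 → T
L(11): 11−24=-13≡13 → N
F(5): 5−24=-19≡7 → H
D(3): 3−24=-21≡5 → F
I(8): 8−24=-16≡10 → K
H(7): 7−24=-17≡9 → J
C(2): 2−24=-22≡4 → E
E(4): 4−24=-20≡6 → G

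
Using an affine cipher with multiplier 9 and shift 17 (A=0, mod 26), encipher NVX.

N(13): 9·13+17=134≡4 → E
V(21): 9·21+17=206≡24 → Y
X(23): 9·23+17=224≡16 → Q

EYQ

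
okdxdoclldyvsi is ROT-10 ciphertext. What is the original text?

eatntesbbtoliy

o(14): 14−10=4 → e
k(10): 10−10=0 → a
d(3): 3−10=-7≡19 → t
x(23): 23−10=13 → n
d(3): 3−10=-7≡19 → t
o(14): 14−10=4 → e
c(2): 2−10=-8≡18 → s
l(11): 11−10=1 → b
l(11): 11−10=1 → b
d(3): 3−10=-7≡19 → t
y(24): 24−10=14 → o
v(21): 21−10=11 → l
s(18): 18−10=8 → i
i(8): 8−10=-2≡24 → y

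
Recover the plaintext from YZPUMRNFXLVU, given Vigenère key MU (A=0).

MFDAAXBLLRJA

Repeat the key across the ciphertext: MUMUMUMUMUMU
Y(24)−M(12): 12 → M
Z(25)−U(20): 5 → F
P(15)−M(12): 3 → D
U(20)−U(20): 0 → A
M(12)−M(12): 0 → A
R(17)−U(20): -3≡23 → X
N(13)−M(12): 1 → B
F(5)−U(20): -15≡11 → L
X(23)−M(12): 11 → L
L(11)−U(20): -9≡17 → R
V(21)−M(12): 9 → J
U(20)−U(20): 0 → A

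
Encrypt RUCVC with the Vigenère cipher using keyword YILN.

PCNIA

Repeat the key across the message: YILNY
R(17)+Y(24): 41≡15 → P
U(20)+I(8): 28≡2 → C
C(2)+L(11): 13 → N
V(21)+N(13): 34≡8 → I
C(2)+Y(24): 26≡0 → A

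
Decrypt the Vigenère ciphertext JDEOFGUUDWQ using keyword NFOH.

WYQHSBGNQRC

Repeat the key across the ciphertext: NFOHNFOHNFO
J(9)−N(13): -4≡22 → W
D(3)−F(5): -2≡24 → Y
E(4)−O(14): -10≡16 → Q
O(14)−H(7): 7 → H
F(5)−N(13): -8≡18 → S
G(6)−F(5): 1 → B
U(20)−O(14): 6 → G
U(20)−H(7): 13 → N
D(3)−N(13): -10≡16 → Q
W(22)−F(5): 17 → R
Q(16)−O(14): 2 → C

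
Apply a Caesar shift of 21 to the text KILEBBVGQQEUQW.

FDGZWWQBLLZPLR

K(10): 10+21=31≡5 → F
I(8): 8+21=29≡3 → D
L(11): 11+21=32≡6 → G
E(4): 4+21=25 → Z
B(1): 1+21=22 → W
B(1): 1+21=22 → W
V(21): 21+21=42≡16 → Q
G(6): 6+21=27≡1 → B
Q(16): 16+21=37≡11 → L
Q(16): 16+21=37≡11 → L
E(4): 4+21=25 → Z
U(20): 20+21=41≡15 → P
Q(16): 16+21=37≡11 → L
W(22): 22+21=43≡17 → R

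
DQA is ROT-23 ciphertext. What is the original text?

GTD

D(3): 3−23=-20≡6 → G
Q(16): 16−23=-7≡19 → T
A(0): 0−23=-23≡3 → D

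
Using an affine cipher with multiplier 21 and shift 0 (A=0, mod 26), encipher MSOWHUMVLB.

M(12): 21·12+0=252≡18 → S
S(18): 21·18+0=378≡14 → O
O(14): 21·14+0=294≡8 → I
W(22): 21·22+0=462≡20 → U
H(7): 21·7+0=147≡17 → R
U(20): 21·20+0=420≡4 → E
M(12): 21·12+0=252≡18 → S
V(21): 21·21+0=441≡25 → Z
L(11): 21·11+0=231≡23 → X
B(1): 21·1+0=21 → V

SOIURESZXV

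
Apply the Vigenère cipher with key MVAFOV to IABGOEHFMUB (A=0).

UVBLCZTAMZP

Repeat the key across the message: MVAFOVMVAFO
I(8)+M(12): 20 → U
A(0)+V(21): 21 → V
B(1)+A(0): 1 → B
G(6)+F(5): 11 → L
O(14)+O(14): 28≡2 → C
E(4)+V(21): 25 → Z
H(7)+M(12): 19 → T
F(5)+V(21): 26≡0 → A
M(12)+A(0): 12 → M
U(20)+F(5): 25 → Z
B(1)+O(14): 15 → P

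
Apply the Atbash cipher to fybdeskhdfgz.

f(5) → u(20)
y(24) → b(1)
b(1) → y(24)
d(3) → w(22)
e(4) → v(21)
s(18) → h(7)
k(10) → p(15)
h(7) → s(18)
d(3) → w(22)
f(5) → u(20)
g(6) → t(19)
z(25) → a(0)

ubywvhpswuta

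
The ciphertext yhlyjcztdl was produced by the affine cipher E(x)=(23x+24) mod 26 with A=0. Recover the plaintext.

axnafqrthn

The inverse of 23 mod 26 is 17, since 23·17=391≡1. Apply D(y)=17·(y−24) mod 26:
y(24): 17·(24−24)=0 → a
h(7): 17·(7−24)=-289≡23 → x
l(11): 17·(11−24)=-221≡13 → n
y(24): 17·(24−24)=0 → a
j(9): 17·(9−24)=-255≡5 → f
c(2): 17·(2−24)=-374≡16 → q
z(25): 17·(25−24)=17 → r
t(19): 17·(19−24)=-85≡19 → t
d(3): 17·(3−24)=-357≡7 → h
l(11): 17·(11−24)=-221≡13 → n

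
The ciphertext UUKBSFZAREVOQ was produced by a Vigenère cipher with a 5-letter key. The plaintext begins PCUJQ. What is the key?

FSQSC

Subtract each crib letter from the matching ciphertext letter (mod 26):
U(20)−P(15)=5 → F
U(20)−C(2)=18 → S
K(10)−U(20)=-10≡16 → Q
B(1)−J(9)=-8≡18 → S
S(18)−Q(16)=2 → C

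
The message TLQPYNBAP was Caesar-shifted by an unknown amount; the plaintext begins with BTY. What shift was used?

From the crib: T(19)−B(1)=18, so the shift is 18.

18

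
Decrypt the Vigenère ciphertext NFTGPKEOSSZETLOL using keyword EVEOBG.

Repeat the key across the ciphertext: EVEOBGEVEOBGEVEO
N(13)−E(4): 9 → J
F(5)−V(21): -16≡10 → K
T(19)−E(4): 15 → P
G(6)−O(14): -8≡18 → S
P(15)−B(1): 14 → O
K(10)−G(6): 4 → E
E(4)−E(4): 0 → A
O(14)−V(21): -7≡19 → T
S(18)−E(4): 14 → O
S(18)−O(14): 4 → E
Z(25)−B(1): 24 → Y
E(4)−G(6): -2≡24 → Y
T(19)−E(4): 15 → P
L(11)−V(21): -10≡16 → Q
O(14)−E(4): 10 → K
L(11)−O(14): -3≡23 → X

JKPSOEATOEYYPQKX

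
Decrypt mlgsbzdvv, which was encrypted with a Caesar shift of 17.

m(12): 12−17=-5≡21 → v
l(11): 11−17=-6≡20 → u
g(6): 6−17=-11≡15 → p
s(18): 18−17=1 → b
b(1): 1−17=-16≡10 → k
z(25): 25−17=8 → i
d(3): 3−17=-14≡12 → m
v(21): 21−17=4 → e
v(21): 21−17=4 → e

vupbkimee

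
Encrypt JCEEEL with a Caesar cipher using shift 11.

J(9): 9+11=20 → U
C(2): 2+11=13 → N
E(4): 4+11=15 → P
E(4): 4+11=15 → P
E(4): 4+11=15 → P
L(11): 11+11=22 → W

UNPPPW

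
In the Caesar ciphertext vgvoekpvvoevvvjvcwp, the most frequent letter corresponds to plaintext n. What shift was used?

8

The most frequent ciphertext letter is v (appears 8 times).
v is position 21; n is position 13.
Shift = 8.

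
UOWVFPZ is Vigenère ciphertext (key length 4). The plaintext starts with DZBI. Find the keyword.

RPVN

Subtract each crib letter from the matching ciphertext letter (mod 26):
U(20)−D(3)=17 → R
O(14)−Z(25)=-11≡15 → P
W(22)−B(1)=21 → V
V(21)−I(8)=13 → N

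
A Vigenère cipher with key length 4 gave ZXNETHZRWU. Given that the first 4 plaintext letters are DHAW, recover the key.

WQNI

Subtract each crib letter from the matching ciphertext letter (mod 26):
Z(25)−D(3)=22 → W
X(23)−H(7)=16 → Q
N(13)−A(0)=13 → N
E(4)−W(22)=-18≡8 → I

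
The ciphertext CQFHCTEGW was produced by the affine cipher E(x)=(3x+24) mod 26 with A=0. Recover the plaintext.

The inverse of 3 mod 26 is 9, since 3·9=27≡1. Apply D(y)=9·(y−24) mod 26:
C(2): 9·(2−24)=-198≡10 → K
Q(16): 9·(16−24)=-72≡6 → G
F(5): 9·(5−24)=-171≡11 → L
H(7): 9·(7−24)=-153≡3 → D
C(2): 9·(2−24)=-198≡10 → K
T(19): 9·(19−24)=-45≡7 → H
E(4): 9·(4−24)=-180≡2 → C
G(6): 9·(6−24)=-162≡20 → U
W(22): 9·(22−24)=-18≡8 → I

KGLDKHCUI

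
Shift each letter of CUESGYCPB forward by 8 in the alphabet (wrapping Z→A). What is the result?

C(2): 2+8=10 → K
U(20): 20+8=28≡2 → C
E(4): 4+8=12 → M
S(18): 18+8=26≡0 → A
G(6): 6+8=14 → O
Y(24): 24+8=32≡6 → G
C(2): 2+8=10 → K
P(15): 15+8=23 → X
B(1): 1+8=9 → J

KCMAOGKXJ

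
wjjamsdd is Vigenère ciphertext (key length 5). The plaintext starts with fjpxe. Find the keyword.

Subtract each crib letter from the matching ciphertext letter (mod 26):
w(22)−f(5)=17 → r
j(9)−j(9)=0 → a
j(9)−p(15)=-6≡20 → u
a(0)−x(23)=-23≡3 → d
m(12)−e(4)=8 → i

raudi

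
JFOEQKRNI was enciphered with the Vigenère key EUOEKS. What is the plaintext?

Repeat the key across the ciphertext: EUOEKSEUO
J(9)−E(4): 5 → F
F(5)−U(20): -15≡11 → L
O(14)−O(14): 0 → A
E(4)−E(4): 0 → A
Q(16)−K(10): 6 → G
K(10)−S(18): -8≡18 → S
R(17)−E(4): 13 → N
N(13)−U(20): -7≡19 → T
I(8)−O(14): -6≡20 → U

FLAAGSNTU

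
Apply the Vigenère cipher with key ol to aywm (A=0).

Repeat the key across the message: olol
a(0)+o(14): 14 → o
y(24)+l(11): 35≡9 → j
w(22)+o(14): 36≡10 → k
m(12)+l(11): 23 → x

ojkx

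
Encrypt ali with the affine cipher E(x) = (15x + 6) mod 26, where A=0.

gpw

a(0): 15·0+6=6 → g
l(11): 15·11+6=171≡15 → p
i(8): 15·8+6=126≡22 → w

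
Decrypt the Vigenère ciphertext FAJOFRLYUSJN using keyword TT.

MHQVMYSFBZQU

Repeat the key across the ciphertext: TTTTTTTTTTTT
F(5)−T(19): -14≡12 → M
A(0)−T(19): -19≡7 → H
J(9)−T(19): -10≡16 → Q
O(14)−T(19): -5≡21 → V
F(5)−T(19): -14≡12 → M
R(17)−T(19): -2≡24 → Y
L(11)−T(19): -8≡18 → S
Y(24)−T(19): 5 → F
U(20)−T(19): 1 → B
S(18)−T(19): -1≡25 → Z
J(9)−T(19): -10≡16 → Q
N(13)−T(19): -6≡20 → U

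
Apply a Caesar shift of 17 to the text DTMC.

D(3): 3+17=20 → U
T(19): 19+17=36≡10 → K
M(12): 12+17=29≡3 → D
C(2): 2+17=19 → T

UKDT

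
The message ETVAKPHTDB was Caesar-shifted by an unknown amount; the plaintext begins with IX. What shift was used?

22

From the crib: E(4)−I(8)=-4≡22, so the shift is 22.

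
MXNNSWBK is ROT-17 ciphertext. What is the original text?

M(12): 12−17=-5≡21 → V
X(23): 23−17=6 → G
N(13): 13−17=-4≡22 → W
N(13): 13−17=-4≡22 → W
S(18): 18−17=1 → B
W(22): 22−17=5 → F
B(1): 1−17=-16≡10 → K
K(10): 10−17=-7≡19 → T

VGWWBFKT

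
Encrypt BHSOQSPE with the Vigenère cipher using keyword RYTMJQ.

Repeat the key across the message: RYTMJQRY
B(1)+R(17): 18 → S
H(7)+Y(24): 31≡5 → F
S(18)+T(19): 37≡11 → L
O(14)+M(12): 26≡0 → A
Q(16)+J(9): 25 → Z
S(18)+Q(16): 34≡8 → I
P(15)+R(17): 32≡6 → G
E(4)+Y(24): 28≡2 → C

SFLAZIGC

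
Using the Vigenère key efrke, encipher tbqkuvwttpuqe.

Repeat the key across the message: efrkeefrkeefr
t(19)+e(4): 23 → x
b(1)+f(5): 6 → g
q(16)+r(17): 33≡7 → h
k(10)+k(10): 20 → u
u(20)+e(4): 24 → y
v(21)+e(4): 25 → z
w(22)+f(5): 27≡1 → b
t(19)+r(17): 36≡10 → k
t(19)+k(10): 29≡3 → d
p(15)+e(4): 19 → t
u(20)+e(4): 24 → y
q(16)+f(5): 21 → v
e(4)+r(17): 21 → v

xghuyzbkdtyvv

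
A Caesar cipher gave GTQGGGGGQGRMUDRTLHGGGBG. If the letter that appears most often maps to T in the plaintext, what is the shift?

13

The most frequent ciphertext letter is G (appears 11 times).
G is position 6; T is position 19.
Shift = -13≡13.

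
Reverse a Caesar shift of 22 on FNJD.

F(5): 5−22=-17≡9 → J
N(13): 13−22=-9≡17 → R
J(9): 9−22=-13≡13 → N
D(3): 3−22=-19≡7 → H

JRNH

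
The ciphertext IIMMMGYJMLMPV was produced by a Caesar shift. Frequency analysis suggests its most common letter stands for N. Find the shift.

The most frequent ciphertext letter is M (appears 5 times).
M is position 12; N is position 13.
Shift = -1≡25.

25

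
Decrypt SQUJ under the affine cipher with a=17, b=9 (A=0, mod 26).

ZFTA

The inverse of 17 mod 26 is 23, since 17·23=391≡1. Apply D(y)=23·(y−9) mod 26:
S(18): 23·(18−9)=207≡25 → Z
Q(16): 23·(16−9)=161≡5 → F
U(20): 23·(20−9)=253≡19 → T
J(9): 23·(9−9)=0 → A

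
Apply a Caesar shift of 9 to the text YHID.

Y(24): 24+9=33≡7 → H
H(7): 7+9=16 → Q
I(8): 8+9=17 → R
D(3): 3+9=12 → M

HQRM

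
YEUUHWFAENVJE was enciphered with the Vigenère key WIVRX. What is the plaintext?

CWZDKAXFNQZBJ

Repeat the key across the ciphertext: WIVRXWIVRXWIV
Y(24)−W(22): 2 → C
E(4)−I(8): -4≡22 → W
U(20)−V(21): -1≡25 → Z
U(20)−R(17): 3 → D
H(7)−X(23): -16≡10 → K
W(22)−W(22): 0 → A
F(5)−I(8): -3≡23 → X
A(0)−V(21): -21≡5 → F
E(4)−R(17): -13≡13 → N
N(13)−X(23): -10≡16 → Q
V(21)−W(22): -1≡25 → Z
J(9)−I(8): 1 → B
E(4)−V(21): -17≡9 → J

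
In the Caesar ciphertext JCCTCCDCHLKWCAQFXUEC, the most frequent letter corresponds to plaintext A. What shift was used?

2

The most frequent ciphertext letter is C (appears 7 times).
C is position 2; A is position 0.
Shift = 2.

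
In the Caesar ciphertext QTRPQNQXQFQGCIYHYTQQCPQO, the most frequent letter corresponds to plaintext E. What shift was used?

The most frequent ciphertext letter is Q (appears 8 times).
Q is position 16; E is position 4.
Shift = 12.

12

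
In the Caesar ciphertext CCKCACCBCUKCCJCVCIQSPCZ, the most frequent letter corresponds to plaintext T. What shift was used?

9

The most frequent ciphertext letter is C (appears 11 times).
C is position 2; T is position 19.
Shift = -17≡9.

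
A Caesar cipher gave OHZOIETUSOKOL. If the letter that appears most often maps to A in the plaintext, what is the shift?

The most frequent ciphertext letter is O (appears 4 times).
O is position 14; A is position 0.
Shift = 14.

14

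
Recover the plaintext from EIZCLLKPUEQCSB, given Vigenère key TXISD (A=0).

LLRKISNHCBXFKJ

Repeat the key across the ciphertext: TXISDTXISDTXIS
E(4)−T(19): -15≡11 → L
I(8)−X(23): -15≡11 → L
Z(25)−I(8): 17 → R
C(2)−S(18): -16≡10 → K
L(11)−D(3): 8 → I
L(11)−T(19): -8≡18 → S
K(10)−X(23): -13≡13 → N
P(15)−I(8): 7 → H
U(20)−S(18): 2 → C
E(4)−D(3): 1 → B
Q(16)−T(19): -3≡23 → X
C(2)−X(23): -21≡5 → F
S(18)−I(8): 10 → K
B(1)−S(18): -17≡9 → J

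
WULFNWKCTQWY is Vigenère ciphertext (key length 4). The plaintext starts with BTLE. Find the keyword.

Subtract each crib letter from the matching ciphertext letter (mod 26):
W(22)−B(1)=21 → V
U(20)−T(19)=1 → B
L(11)−L(11)=0 → A
F(5)−E(4)=1 → B

VBAB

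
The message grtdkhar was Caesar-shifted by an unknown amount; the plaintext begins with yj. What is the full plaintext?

yjlvczsj

From the crib: g(6)−y(24)=-18≡8, so the shift is 8.
Subtract 8 from each ciphertext letter:
g(6): 6−8=-2≡24 → y
r(17): 17−8=9 → j
t(19): 19−8=11 → l
d(3): 3−8=-5≡21 → v
k(10): 10−8=2 → c
h(7): 7−8=-1≡25 → z
a(0): 0−8=-8≡18 → s
r(17): 17−8=9 → j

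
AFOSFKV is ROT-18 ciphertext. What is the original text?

INWANSD

A(0): 0−18=-18≡8 → I
F(5): 5−18=-13≡13 → N
O(14): 14−18=-4≡22 → W
S(18): 18−18=0 → A
F(5): 5−18=-13≡13 → N
K(10): 10−18=-8≡18 → S
V(21): 21−18=3 → D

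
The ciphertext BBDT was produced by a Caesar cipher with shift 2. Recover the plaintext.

ZZBR

B(1): 1−2=-1≡25 → Z
B(1): 1−2=-1≡25 → Z
D(3): 3−2=1 → B
T(19): 19−2=17 → R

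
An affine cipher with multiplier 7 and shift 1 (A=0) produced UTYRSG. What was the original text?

ZKHGVX

The inverse of 7 mod 26 is 15, since 7·15=105≡1. Apply D(y)=15·(y−1) mod 26:
U(20): 15·(20−1)=285≡25 → Z
T(19): 15·(19−1)=270≡10 → K
Y(24): 15·(24−1)=345≡7 → H
R(17): 15·(17−1)=240≡6 → G
S(18): 15·(18−1)=255≡21 → V
G(6): 15·(6−1)=75≡23 → X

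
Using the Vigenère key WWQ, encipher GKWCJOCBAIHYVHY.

CGMYFEYXQEDORDO

Repeat the key across the message: WWQWWQWWQWWQWWQ
G(6)+W(22): 28≡2 → C
K(10)+W(22): 32≡6 → G
W(22)+Q(16): 38≡12 → M
C(2)+W(22): 24 → Y
J(9)+W(22): 31≡5 → F
O(14)+Q(16): 30≡4 → E
C(2)+W(22): 24 → Y
B(1)+W(22): 23 → X
A(0)+Q(16): 16 → Q
I(8)+W(22): 30≡4 → E
H(7)+W(22): 29≡3 → D
Y(24)+Q(16): 40≡14 → O
V(21)+W(22): 43≡17 → R
H(7)+W(22): 29≡3 → D
Y(24)+Q(16): 40≡14 → O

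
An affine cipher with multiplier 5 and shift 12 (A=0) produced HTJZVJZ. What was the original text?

ZRPNHPN

The inverse of 5 mod 26 is 21, since 5·21=105≡1. Apply D(y)=21·(y−12) mod 26:
H(7): 21·(7−12)=-105≡25 → Z
T(19): 21·(19−12)=147≡17 → R
J(9): 21·(9−12)=-63≡15 → P
Z(25): 21·(25−12)=273≡13 → N
V(21): 21·(21−12)=189≡7 → H
J(9): 21·(9−12)=-63≡15 → P
Z(25): 21·(25−12)=273≡13 → N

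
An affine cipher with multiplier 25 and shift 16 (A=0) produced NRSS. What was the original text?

The inverse of 25 mod 26 is 25, since 25·25=625≡1. Apply D(y)=25·(y−16) mod 26:
N(13): 25·(13−16)=-75≡3 → D
R(17): 25·(17−16)=25 → Z
S(18): 25·(18−16)=50≡24 → Y
S(18): 25·(18−16)=50≡24 → Y

DZYY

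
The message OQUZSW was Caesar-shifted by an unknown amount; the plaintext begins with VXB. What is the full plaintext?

From the crib: O(14)−V(21)=-7≡19, so the shift is 19.
Subtract 19 from each ciphertext letter:
O(14): 14−19=-5≡21 → V
Q(16): 16−19=-3≡23 → X
U(20): 20−19=1 → B
Z(25): 25−19=6 → G
S(18): 18−19=-1≡25 → Z
W(22): 22−19=3 → D

VXBGZD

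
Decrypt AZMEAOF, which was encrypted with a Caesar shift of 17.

JIVNJXO

A(0): 0−17=-17≡9 → J
Z(25): 25−17=8 → I
M(12): 12−17=-5≡21 → V
E(4): 4−17=-13≡13 → N
A(0): 0−17=-17≡9 → J
O(14): 14−17=-3≡23 → X
F(5): 5−17=-12≡14 → O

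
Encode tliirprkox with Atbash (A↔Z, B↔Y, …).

t(19) → g(6)
l(11) → o(14)
i(8) → r(17)
i(8) → r(17)
r(17) → i(8)
p(15) → k(10)
r(17) → i(8)
k(10) → p(15)
o(14) → l(11)
x(23) → c(2)

gorrikiplc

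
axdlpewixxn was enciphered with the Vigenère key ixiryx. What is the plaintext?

Repeat the key across the ciphertext: ixiryxixiry
a(0)−i(8): -8≡18 → s
x(23)−x(23): 0 → a
d(3)−i(8): -5≡21 → v
l(11)−r(17): -6≡20 → u
p(15)−y(24): -9≡17 → r
e(4)−x(23): -19≡7 → h
w(22)−i(8): 14 → o
i(8)−x(23): -15≡11 → l
x(23)−i(8): 15 → p
x(23)−r(17): 6 → g
n(13)−y(24): -11≡15 → p

savurholpgp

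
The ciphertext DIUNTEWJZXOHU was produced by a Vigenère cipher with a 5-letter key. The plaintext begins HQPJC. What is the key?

WSFER

Subtract each crib letter from the matching ciphertext letter (mod 26):
D(3)−H(7)=-4≡22 → W
I(8)−Q(16)=-8≡18 → S
U(20)−P(15)=5 → F
N(13)−J(9)=4 → E
T(19)−C(2)=17 → R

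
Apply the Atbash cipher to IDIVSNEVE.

I(8) → R(17)
D(3) → W(22)
I(8) → R(17)
V(21) → E(4)
S(18) → H(7)
N(13) → M(12)
E(4) → V(21)
V(21) → E(4)
E(4) → V(21)

RWREHMVEV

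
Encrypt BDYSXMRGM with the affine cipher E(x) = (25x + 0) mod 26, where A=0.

B(1): 25·1+0=25 → Z
D(3): 25·3+0=75≡23 → X
Y(24): 25·24+0=600≡2 → C
S(18): 25·18+0=450≡8 → I
X(23): 25·23+0=575≡3 → D
M(12): 25·12+0=300≡14 → O
R(17): 25·17+0=425≡9 → J
G(6): 25·6+0=150≡20 → U
M(12): 25·12+0=300≡14 → O

ZXCIDOJUO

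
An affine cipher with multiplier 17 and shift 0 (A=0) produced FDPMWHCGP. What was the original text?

LRHQMFUIH

The inverse of 17 mod 26 is 23, since 17·23=391≡1. Apply D(y)=23·(y−0) mod 26:
F(5): 23·(5−0)=115≡11 → L
D(3): 23·(3−0)=69≡17 → R
P(15): 23·(15−0)=345≡7 → H
M(12): 23·(12−0)=276≡16 → Q
W(22): 23·(22−0)=506≡12 → M
H(7): 23·(7−0)=161≡5 → F
C(2): 23·(2−0)=46≡20 → U
G(6): 23·(6−0)=138≡8 → I
P(15): 23·(15−0)=345≡7 → H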